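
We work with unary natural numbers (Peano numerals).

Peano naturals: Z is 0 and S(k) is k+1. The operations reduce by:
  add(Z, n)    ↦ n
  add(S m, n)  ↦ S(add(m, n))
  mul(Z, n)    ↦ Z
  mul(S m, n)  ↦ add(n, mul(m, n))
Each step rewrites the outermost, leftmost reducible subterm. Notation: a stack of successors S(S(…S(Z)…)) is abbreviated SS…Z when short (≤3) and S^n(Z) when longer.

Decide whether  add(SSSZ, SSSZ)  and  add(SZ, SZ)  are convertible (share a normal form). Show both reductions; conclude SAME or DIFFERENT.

Term A:
  start: add(SSSZ, SSSZ)
  step 1: S(add(SSZ, SSSZ))
  step 2: S(S(add(SZ, SSSZ)))
  step 3: S(S(S(add(Z, SSSZ))))
  step 4: S^6(Z)

Term B:
  start: add(SZ, SZ)
  step 1: S(add(Z, SZ))
  step 2: SSZ

Answer: DIFFERENT — A ⇓ S^6(Z), B ⇓ SSZ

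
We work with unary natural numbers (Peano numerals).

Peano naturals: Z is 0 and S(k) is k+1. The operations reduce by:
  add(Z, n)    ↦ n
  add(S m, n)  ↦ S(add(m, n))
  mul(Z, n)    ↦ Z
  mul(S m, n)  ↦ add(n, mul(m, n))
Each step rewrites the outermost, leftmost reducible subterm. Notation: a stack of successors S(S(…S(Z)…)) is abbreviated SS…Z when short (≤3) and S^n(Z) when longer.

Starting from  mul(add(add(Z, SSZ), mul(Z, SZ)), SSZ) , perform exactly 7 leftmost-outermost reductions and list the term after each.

Answer: after 7 steps: S(S(mul(S(add(Z, mul(Z, SZ))), SSZ)))

Working:
  start: mul(add(add(Z, SSZ), mul(Z, SZ)), SSZ)
  step 1: mul(add(SSZ, mul(Z, SZ)), SSZ)
  step 2: mul(S(add(SZ, mul(Z, SZ))), SSZ)
  step 3: add(SSZ, mul(add(SZ, mul(Z, SZ)), SSZ))
  step 4: S(add(SZ, mul(add(SZ, mul(Z, SZ)), SSZ)))
  step 5: S(S(add(Z, mul(add(SZ, mul(Z, SZ)), SSZ))))
  step 6: S(S(mul(add(SZ, mul(Z, SZ)), SSZ)))
  step 7: S(S(mul(S(add(Z, mul(Z, SZ))), SSZ)))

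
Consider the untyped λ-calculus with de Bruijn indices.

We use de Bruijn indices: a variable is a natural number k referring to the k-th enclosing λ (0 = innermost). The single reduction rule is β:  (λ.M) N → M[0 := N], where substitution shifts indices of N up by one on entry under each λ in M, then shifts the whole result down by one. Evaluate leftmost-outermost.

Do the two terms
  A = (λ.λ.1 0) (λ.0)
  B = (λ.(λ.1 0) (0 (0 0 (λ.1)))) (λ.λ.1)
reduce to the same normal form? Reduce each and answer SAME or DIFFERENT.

Answer: DIFFERENT — A ⇓ λ.0, B ⇓ λ.λ.λ.λ.1

Derivation:
Term A:
  start: (λ.λ.1 0) (λ.0)
  →1  λ.(λ.0) 0
  →2  λ.0

Term B:
  start: (λ.(λ.1 0) (0 (0 0 (λ.1)))) (λ.λ.1)
  →1  (λ.(λ.λ.1) 0) ((λ.λ.1) ((λ.λ.1) (λ.λ.1) (λ.λ.λ.1)))
  →2  (λ.λ.1) ((λ.λ.1) ((λ.λ.1) (λ.λ.1) (λ.λ.λ.1)))
  →3  λ.(λ.λ.1) ((λ.λ.1) (λ.λ.1) (λ.λ.λ.1))
  →4  λ.λ.(λ.λ.1) (λ.λ.1) (λ.λ.λ.1)
  →5  λ.λ.(λ.λ.λ.1) (λ.λ.λ.1)
  →6  λ.λ.λ.λ.1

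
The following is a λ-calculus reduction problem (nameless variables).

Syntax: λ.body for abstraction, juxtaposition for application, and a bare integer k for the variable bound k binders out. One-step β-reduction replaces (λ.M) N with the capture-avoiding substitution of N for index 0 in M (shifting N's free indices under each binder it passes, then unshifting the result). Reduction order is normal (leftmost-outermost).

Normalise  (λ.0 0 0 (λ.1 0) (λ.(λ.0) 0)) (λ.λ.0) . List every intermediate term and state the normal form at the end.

  start: (λ.0 0 0 (λ.1 0) (λ.(λ.0) 0)) (λ.λ.0)
  →1  (λ.λ.0) (λ.λ.0) (λ.λ.0) (λ.(λ.λ.0) 0) (λ.(λ.0) 0)
  →2  (λ.0) (λ.λ.0) (λ.(λ.λ.0) 0) (λ.(λ.0) 0)
  →3  (λ.λ.0) (λ.(λ.λ.0) 0) (λ.(λ.0) 0)
  →4  (λ.0) (λ.(λ.0) 0)
  →5  λ.(λ.0) 0
  →6  λ.0

Answer: normal form = λ.0  (in 6 steps)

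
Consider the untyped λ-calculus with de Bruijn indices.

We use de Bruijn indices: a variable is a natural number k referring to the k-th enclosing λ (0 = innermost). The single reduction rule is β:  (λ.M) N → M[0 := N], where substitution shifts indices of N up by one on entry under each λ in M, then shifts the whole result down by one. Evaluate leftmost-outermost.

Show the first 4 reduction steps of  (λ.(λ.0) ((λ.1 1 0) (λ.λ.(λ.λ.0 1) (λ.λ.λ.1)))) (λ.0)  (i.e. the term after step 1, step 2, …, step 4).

Answer: after 4 steps: (λ.0) (λ.λ.(λ.λ.0 1) (λ.λ.λ.1))

Derivation:
  start: (λ.(λ.0) ((λ.1 1 0) (λ.λ.(λ.λ.0 1) (λ.λ.λ.1)))) (λ.0)
  [1] (λ.0) ((λ.(λ.0) (λ.0) 0) (λ.λ.(λ.λ.0 1) (λ.λ.λ.1)))
  [2] (λ.(λ.0) (λ.0) 0) (λ.λ.(λ.λ.0 1) (λ.λ.λ.1))
  [3] (λ.0) (λ.0) (λ.λ.(λ.λ.0 1) (λ.λ.λ.1))
  [4] (λ.0) (λ.λ.(λ.λ.0 1) (λ.λ.λ.1))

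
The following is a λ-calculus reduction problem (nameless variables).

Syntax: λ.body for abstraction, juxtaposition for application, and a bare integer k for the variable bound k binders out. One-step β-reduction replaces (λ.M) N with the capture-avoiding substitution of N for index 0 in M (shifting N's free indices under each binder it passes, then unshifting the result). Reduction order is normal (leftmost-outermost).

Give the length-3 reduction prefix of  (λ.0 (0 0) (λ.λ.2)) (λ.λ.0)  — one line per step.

Answer: after 3 steps: λ.λ.λ.λ.0

Working:
  start: (λ.0 (0 0) (λ.λ.2)) (λ.λ.0)
  →1  (λ.λ.0) ((λ.λ.0) (λ.λ.0)) (λ.λ.λ.λ.0)
  →2  (λ.0) (λ.λ.λ.λ.0)
  →3  λ.λ.λ.λ.0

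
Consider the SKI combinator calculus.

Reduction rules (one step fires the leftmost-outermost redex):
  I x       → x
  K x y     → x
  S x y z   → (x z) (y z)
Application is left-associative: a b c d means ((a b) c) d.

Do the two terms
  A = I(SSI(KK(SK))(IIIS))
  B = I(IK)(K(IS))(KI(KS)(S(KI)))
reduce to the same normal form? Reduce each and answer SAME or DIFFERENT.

Answer: DIFFERENT — A ⇓ S, B ⇓ KS

Reduction:
Term A:
  start: I(SSI(KK(SK))(IIIS))
  →1  SSI(KK(SK))(IIIS)
  →2  S(KK(SK))(I(KK(SK)))(IIIS)
  →3  KK(SK)(IIIS)(I(KK(SK))(IIIS))
  →4  K(IIIS)(I(KK(SK))(IIIS))
  →5  IIIS
  →6  IIS
  →7  IS
  →8  S

Term B:
  start: I(IK)(K(IS))(KI(KS)(S(KI)))
  →1  IK(K(IS))(KI(KS)(S(KI)))
  →2  K(K(IS))(KI(KS)(S(KI)))
  →3  K(IS)
  →4  KS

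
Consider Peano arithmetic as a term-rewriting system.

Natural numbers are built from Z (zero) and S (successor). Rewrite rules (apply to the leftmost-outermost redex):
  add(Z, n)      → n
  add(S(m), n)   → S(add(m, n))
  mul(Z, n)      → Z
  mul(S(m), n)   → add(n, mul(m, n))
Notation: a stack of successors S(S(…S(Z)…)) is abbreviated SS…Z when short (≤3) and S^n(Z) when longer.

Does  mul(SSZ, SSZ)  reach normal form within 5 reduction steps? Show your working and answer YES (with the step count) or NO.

Answer: NO — after 5 steps the term is S(S(add(SSZ, mul(Z, SSZ)))), not yet normal

Working:
  start: mul(SSZ, SSZ)
  →1  add(SSZ, mul(SZ, SSZ))
  →2  S(add(SZ, mul(SZ, SSZ)))
  →3  S(S(add(Z, mul(SZ, SSZ))))
  →4  S(S(mul(SZ, SSZ)))
  →5  S(S(add(SSZ, mul(Z, SSZ))))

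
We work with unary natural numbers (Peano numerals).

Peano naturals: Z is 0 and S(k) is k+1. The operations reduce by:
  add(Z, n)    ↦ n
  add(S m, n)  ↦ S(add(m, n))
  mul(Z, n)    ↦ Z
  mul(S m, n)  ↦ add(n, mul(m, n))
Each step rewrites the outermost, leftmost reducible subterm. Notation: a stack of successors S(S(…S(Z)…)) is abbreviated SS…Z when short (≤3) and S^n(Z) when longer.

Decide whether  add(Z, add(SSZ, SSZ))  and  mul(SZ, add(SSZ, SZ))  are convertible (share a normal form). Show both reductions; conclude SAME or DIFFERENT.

Term A:
  start: add(Z, add(SSZ, SSZ))
  step 1: add(SSZ, SSZ)
  step 2: S(add(SZ, SSZ))
  step 3: S(S(add(Z, SSZ)))
  step 4: S^4(Z)

Term B:
  start: mul(SZ, add(SSZ, SZ))
  step 1: add(add(SSZ, SZ), mul(Z, add(SSZ, SZ)))
  step 2: add(S(add(SZ, SZ)), mul(Z, add(SSZ, SZ)))
  step 3: S(add(add(SZ, SZ), mul(Z, add(SSZ, SZ))))
  step 4: S(add(S(add(Z, SZ)), mul(Z, add(SSZ, SZ))))
  step 5: S(S(add(add(Z, SZ), mul(Z, add(SSZ, SZ)))))
  step 6: S(S(add(SZ, mul(Z, add(SSZ, SZ)))))
  step 7: S(S(S(add(Z, mul(Z, add(SSZ, SZ))))))
  step 8: S(S(S(mul(Z, add(SSZ, SZ)))))
  step 9: SSSZ

Answer: DIFFERENT — A ⇓ S^4(Z), B ⇓ SSSZ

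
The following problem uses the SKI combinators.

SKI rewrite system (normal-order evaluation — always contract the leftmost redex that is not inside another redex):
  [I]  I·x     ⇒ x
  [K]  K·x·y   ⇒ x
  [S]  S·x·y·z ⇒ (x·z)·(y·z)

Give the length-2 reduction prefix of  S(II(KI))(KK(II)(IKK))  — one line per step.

Answer: after 2 steps: S(KI)(KK(II)(IKK))

Reduction:
  start: S(II(KI))(KK(II)(IKK))
  [1] S(I(KI))(KK(II)(IKK))
  [2] S(KI)(KK(II)(IKK))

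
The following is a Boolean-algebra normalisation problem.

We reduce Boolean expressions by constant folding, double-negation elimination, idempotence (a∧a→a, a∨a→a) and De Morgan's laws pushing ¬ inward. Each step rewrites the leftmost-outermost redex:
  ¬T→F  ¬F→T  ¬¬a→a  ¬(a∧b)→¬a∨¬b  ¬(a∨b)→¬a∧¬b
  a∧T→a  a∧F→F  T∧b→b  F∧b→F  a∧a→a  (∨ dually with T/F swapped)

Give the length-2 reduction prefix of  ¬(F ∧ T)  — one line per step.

  start: ¬(F ∧ T)
  [1] ¬F ∨ ¬T
  [2] T ∨ ¬T

Answer: after 2 steps: T ∨ ¬T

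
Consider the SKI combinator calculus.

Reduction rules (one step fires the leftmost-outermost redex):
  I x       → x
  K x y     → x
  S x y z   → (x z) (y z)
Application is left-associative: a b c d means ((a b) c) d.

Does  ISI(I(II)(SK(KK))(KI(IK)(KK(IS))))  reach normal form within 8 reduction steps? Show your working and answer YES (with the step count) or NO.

Answer: NO — after 8 steps the term is SI(KK(IS)), not yet normal

Working:
  start: ISI(I(II)(SK(KK))(KI(IK)(KK(IS))))
  →1  SI(I(II)(SK(KK))(KI(IK)(KK(IS))))
  →2  SI(II(SK(KK))(KI(IK)(KK(IS))))
  →3  SI(I(SK(KK))(KI(IK)(KK(IS))))
  →4  SI(SK(KK)(KI(IK)(KK(IS))))
  →5  SI(K(KI(IK)(KK(IS)))(KK(KI(IK)(KK(IS)))))
  →6  SI(KI(IK)(KK(IS)))
  →7  SI(I(KK(IS)))
  →8  SI(KK(IS))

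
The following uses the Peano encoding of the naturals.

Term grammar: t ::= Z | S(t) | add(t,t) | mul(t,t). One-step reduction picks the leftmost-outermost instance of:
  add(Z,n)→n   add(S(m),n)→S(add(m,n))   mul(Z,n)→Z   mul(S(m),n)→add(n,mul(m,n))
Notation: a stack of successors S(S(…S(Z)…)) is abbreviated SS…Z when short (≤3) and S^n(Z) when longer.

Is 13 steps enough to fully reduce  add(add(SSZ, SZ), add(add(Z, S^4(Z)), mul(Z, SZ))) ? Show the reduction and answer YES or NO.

  start: add(add(SSZ, SZ), add(add(Z, S^4(Z)), mul(Z, SZ)))
  [1] add(S(add(SZ, SZ)), add(add(Z, S^4(Z)), mul(Z, SZ)))
  [2] S(add(add(SZ, SZ), add(add(Z, S^4(Z)), mul(Z, SZ))))
  [3] S(add(S(add(Z, SZ)), add(add(Z, S^4(Z)), mul(Z, SZ))))
  [4] S(S(add(add(Z, SZ), add(add(Z, S^4(Z)), mul(Z, SZ)))))
  [5] S(S(add(SZ, add(add(Z, S^4(Z)), mul(Z, SZ)))))
  [6] S(S(S(add(Z, add(add(Z, S^4(Z)), mul(Z, SZ))))))
  [7] S(S(S(add(add(Z, S^4(Z)), mul(Z, SZ)))))
  [8] S(S(S(add(S^4(Z), mul(Z, SZ)))))
  [9] S(S(S(S(add(SSSZ, mul(Z, SZ))))))
  [10] S(S(S(S(S(add(SSZ, mul(Z, SZ)))))))
  [11] S(S(S(S(S(S(add(SZ, mul(Z, SZ))))))))
  [12] S(S(S(S(S(S(S(add(Z, mul(Z, SZ)))))))))
  [13] S(S(S(S(S(S(S(mul(Z, SZ))))))))

Answer: NO — after 13 steps the term is S(S(S(S(S(S(S(mul(Z, SZ)))))))), not yet normal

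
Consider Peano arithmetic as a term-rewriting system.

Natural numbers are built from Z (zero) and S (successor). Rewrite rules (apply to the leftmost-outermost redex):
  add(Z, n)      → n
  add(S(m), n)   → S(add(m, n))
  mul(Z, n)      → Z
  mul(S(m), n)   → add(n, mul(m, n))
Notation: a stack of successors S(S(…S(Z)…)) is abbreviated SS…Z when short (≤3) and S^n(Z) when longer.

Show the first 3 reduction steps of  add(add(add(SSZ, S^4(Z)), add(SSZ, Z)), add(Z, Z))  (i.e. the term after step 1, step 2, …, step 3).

  start: add(add(add(SSZ, S^4(Z)), add(SSZ, Z)), add(Z, Z))
  step 1: add(add(S(add(SZ, S^4(Z))), add(SSZ, Z)), add(Z, Z))
  step 2: add(S(add(add(SZ, S^4(Z)), add(SSZ, Z))), add(Z, Z))
  step 3: S(add(add(add(SZ, S^4(Z)), add(SSZ, Z)), add(Z, Z)))

Answer: after 3 steps: S(add(add(add(SZ, S^4(Z)), add(SSZ, Z)), add(Z, Z)))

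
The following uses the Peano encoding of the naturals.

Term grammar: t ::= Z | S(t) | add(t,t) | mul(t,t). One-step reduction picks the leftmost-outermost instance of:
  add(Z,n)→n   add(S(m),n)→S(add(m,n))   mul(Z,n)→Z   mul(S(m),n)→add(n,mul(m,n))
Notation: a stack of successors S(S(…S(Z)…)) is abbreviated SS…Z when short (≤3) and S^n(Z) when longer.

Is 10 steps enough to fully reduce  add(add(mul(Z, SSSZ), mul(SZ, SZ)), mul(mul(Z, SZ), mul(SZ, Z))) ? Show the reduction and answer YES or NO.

Answer: YES — reaches normal form SZ in 10 ≤ 10 steps

Derivation:
  start: add(add(mul(Z, SSSZ), mul(SZ, SZ)), mul(mul(Z, SZ), mul(SZ, Z)))
  step 1: add(add(Z, mul(SZ, SZ)), mul(mul(Z, SZ), mul(SZ, Z)))
  step 2: add(mul(SZ, SZ), mul(mul(Z, SZ), mul(SZ, Z)))
  step 3: add(add(SZ, mul(Z, SZ)), mul(mul(Z, SZ), mul(SZ, Z)))
  step 4: add(S(add(Z, mul(Z, SZ))), mul(mul(Z, SZ), mul(SZ, Z)))
  step 5: S(add(add(Z, mul(Z, SZ)), mul(mul(Z, SZ), mul(SZ, Z))))
  step 6: S(add(mul(Z, SZ), mul(mul(Z, SZ), mul(SZ, Z))))
  step 7: S(add(Z, mul(mul(Z, SZ), mul(SZ, Z))))
  step 8: S(mul(mul(Z, SZ), mul(SZ, Z)))
  step 9: S(mul(Z, mul(SZ, Z)))
  step 10: SZ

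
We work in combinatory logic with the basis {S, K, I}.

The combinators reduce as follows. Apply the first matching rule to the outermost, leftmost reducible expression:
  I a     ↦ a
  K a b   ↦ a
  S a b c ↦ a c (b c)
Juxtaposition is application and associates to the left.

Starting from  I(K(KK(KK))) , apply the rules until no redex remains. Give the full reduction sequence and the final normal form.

  start: I(K(KK(KK)))
  [1] K(KK(KK))
  [2] KK

Answer: normal form = KK  (in 2 steps)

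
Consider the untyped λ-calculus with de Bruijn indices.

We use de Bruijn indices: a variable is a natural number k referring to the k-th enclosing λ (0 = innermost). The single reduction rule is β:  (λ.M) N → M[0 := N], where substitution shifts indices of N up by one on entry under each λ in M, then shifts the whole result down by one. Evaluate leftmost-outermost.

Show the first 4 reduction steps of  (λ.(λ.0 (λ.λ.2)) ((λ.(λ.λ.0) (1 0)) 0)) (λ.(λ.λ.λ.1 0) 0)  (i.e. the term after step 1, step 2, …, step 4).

Answer: after 4 steps: (λ.0) (λ.λ.(λ.(λ.λ.0) ((λ.(λ.λ.λ.1 0) 0) 0)) (λ.(λ.λ.λ.1 0) 0))

Working:
  start: (λ.(λ.0 (λ.λ.2)) ((λ.(λ.λ.0) (1 0)) 0)) (λ.(λ.λ.λ.1 0) 0)
  [1] (λ.0 (λ.λ.2)) ((λ.(λ.λ.0) ((λ.(λ.λ.λ.1 0) 0) 0)) (λ.(λ.λ.λ.1 0) 0))
  [2] (λ.(λ.λ.0) ((λ.(λ.λ.λ.1 0) 0) 0)) (λ.(λ.λ.λ.1 0) 0) (λ.λ.(λ.(λ.λ.0) ((λ.(λ.λ.λ.1 0) 0) 0)) (λ.(λ.λ.λ.1 0) 0))
  [3] (λ.λ.0) ((λ.(λ.λ.λ.1 0) 0) (λ.(λ.λ.λ.1 0) 0)) (λ.λ.(λ.(λ.λ.0) ((λ.(λ.λ.λ.1 0) 0) 0)) (λ.(λ.λ.λ.1 0) 0))
  [4] (λ.0) (λ.λ.(λ.(λ.λ.0) ((λ.(λ.λ.λ.1 0) 0) 0)) (λ.(λ.λ.λ.1 0) 0))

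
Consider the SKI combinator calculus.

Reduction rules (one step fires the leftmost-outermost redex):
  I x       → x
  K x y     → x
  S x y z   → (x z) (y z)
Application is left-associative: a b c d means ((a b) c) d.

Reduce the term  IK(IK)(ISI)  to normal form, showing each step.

Answer: normal form = K  (in 3 steps)

Derivation:
  start: IK(IK)(ISI)
  step 1: K(IK)(ISI)
  step 2: IK
  step 3: K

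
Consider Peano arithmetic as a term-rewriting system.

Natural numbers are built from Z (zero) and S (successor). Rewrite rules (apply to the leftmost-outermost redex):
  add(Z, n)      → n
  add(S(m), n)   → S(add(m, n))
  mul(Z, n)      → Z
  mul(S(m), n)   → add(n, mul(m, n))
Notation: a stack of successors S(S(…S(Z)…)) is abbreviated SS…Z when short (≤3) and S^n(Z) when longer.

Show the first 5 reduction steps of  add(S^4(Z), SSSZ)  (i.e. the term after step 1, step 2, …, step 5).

Answer: after 5 steps: S^7(Z)

Reduction:
  start: add(S^4(Z), SSSZ)
  step 1: S(add(SSSZ, SSSZ))
  step 2: S(S(add(SSZ, SSSZ)))
  step 3: S(S(S(add(SZ, SSSZ))))
  step 4: S(S(S(S(add(Z, SSSZ)))))
  step 5: S^7(Z)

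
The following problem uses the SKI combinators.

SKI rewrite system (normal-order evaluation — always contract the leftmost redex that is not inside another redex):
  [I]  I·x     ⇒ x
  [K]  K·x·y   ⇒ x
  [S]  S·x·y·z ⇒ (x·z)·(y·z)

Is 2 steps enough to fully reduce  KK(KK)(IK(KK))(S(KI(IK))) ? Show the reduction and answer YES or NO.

  start: KK(KK)(IK(KK))(S(KI(IK)))
  [1] K(IK(KK))(S(KI(IK)))
  [2] IK(KK)

Answer: NO — after 2 steps the term is IK(KK), not yet normal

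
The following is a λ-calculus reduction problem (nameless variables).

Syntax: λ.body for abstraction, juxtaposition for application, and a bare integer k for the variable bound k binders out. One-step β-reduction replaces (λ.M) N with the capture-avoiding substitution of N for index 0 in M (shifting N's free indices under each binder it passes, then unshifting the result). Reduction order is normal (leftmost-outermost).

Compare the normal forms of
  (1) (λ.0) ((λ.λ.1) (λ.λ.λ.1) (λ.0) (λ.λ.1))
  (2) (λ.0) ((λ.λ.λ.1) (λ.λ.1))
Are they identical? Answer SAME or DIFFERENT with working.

Answer: SAME — A ⇓ λ.λ.1, B ⇓ λ.λ.1

Reduction:
Term A:
  start: (λ.0) ((λ.λ.1) (λ.λ.λ.1) (λ.0) (λ.λ.1))
  [1] (λ.λ.1) (λ.λ.λ.1) (λ.0) (λ.λ.1)
  [2] (λ.λ.λ.λ.1) (λ.0) (λ.λ.1)
  [3] (λ.λ.λ.1) (λ.λ.1)
  [4] λ.λ.1

Term B:
  start: (λ.0) ((λ.λ.λ.1) (λ.λ.1))
  [1] (λ.λ.λ.1) (λ.λ.1)
  [2] λ.λ.1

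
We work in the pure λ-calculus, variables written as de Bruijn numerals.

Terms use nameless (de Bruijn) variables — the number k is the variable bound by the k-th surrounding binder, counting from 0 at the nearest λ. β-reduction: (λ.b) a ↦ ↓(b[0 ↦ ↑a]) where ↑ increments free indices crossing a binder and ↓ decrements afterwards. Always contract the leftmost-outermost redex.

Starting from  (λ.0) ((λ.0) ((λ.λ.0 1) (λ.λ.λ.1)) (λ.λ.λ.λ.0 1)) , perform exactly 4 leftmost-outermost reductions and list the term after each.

Answer: after 4 steps: (λ.λ.λ.λ.0 1) (λ.λ.λ.1)

Working:
  start: (λ.0) ((λ.0) ((λ.λ.0 1) (λ.λ.λ.1)) (λ.λ.λ.λ.0 1))
  →1  (λ.0) ((λ.λ.0 1) (λ.λ.λ.1)) (λ.λ.λ.λ.0 1)
  →2  (λ.λ.0 1) (λ.λ.λ.1) (λ.λ.λ.λ.0 1)
  →3  (λ.0 (λ.λ.λ.1)) (λ.λ.λ.λ.0 1)
  →4  (λ.λ.λ.λ.0 1) (λ.λ.λ.1)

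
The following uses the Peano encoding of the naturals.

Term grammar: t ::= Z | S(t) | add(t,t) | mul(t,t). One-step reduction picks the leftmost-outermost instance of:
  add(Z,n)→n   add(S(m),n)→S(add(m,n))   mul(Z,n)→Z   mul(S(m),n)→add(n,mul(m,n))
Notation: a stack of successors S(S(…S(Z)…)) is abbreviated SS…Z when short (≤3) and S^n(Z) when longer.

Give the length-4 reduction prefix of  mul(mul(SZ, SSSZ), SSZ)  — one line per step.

  start: mul(mul(SZ, SSSZ), SSZ)
  step 1: mul(add(SSSZ, mul(Z, SSSZ)), SSZ)
  step 2: mul(S(add(SSZ, mul(Z, SSSZ))), SSZ)
  step 3: add(SSZ, mul(add(SSZ, mul(Z, SSSZ)), SSZ))
  step 4: S(add(SZ, mul(add(SSZ, mul(Z, SSSZ)), SSZ)))

Answer: after 4 steps: S(add(SZ, mul(add(SSZ, mul(Z, SSSZ)), SSZ)))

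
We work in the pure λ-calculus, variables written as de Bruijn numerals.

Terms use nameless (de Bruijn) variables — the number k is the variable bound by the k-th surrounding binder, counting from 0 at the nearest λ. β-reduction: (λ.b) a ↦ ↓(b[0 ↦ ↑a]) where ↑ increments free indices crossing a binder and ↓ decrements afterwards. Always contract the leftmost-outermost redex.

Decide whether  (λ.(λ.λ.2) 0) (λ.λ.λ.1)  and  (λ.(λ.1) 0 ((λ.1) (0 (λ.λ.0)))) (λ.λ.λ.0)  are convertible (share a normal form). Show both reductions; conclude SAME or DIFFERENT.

Answer: DIFFERENT — A ⇓ λ.λ.λ.λ.1, B ⇓ λ.λ.0

Derivation:
Term A:
  start: (λ.(λ.λ.2) 0) (λ.λ.λ.1)
  [1] (λ.λ.λ.λ.λ.1) (λ.λ.λ.1)
  [2] λ.λ.λ.λ.1

Term B:
  start: (λ.(λ.1) 0 ((λ.1) (0 (λ.λ.0)))) (λ.λ.λ.0)
  [1] (λ.λ.λ.λ.0) (λ.λ.λ.0) ((λ.λ.λ.λ.0) ((λ.λ.λ.0) (λ.λ.0)))
  [2] (λ.λ.λ.0) ((λ.λ.λ.λ.0) ((λ.λ.λ.0) (λ.λ.0)))
  [3] λ.λ.0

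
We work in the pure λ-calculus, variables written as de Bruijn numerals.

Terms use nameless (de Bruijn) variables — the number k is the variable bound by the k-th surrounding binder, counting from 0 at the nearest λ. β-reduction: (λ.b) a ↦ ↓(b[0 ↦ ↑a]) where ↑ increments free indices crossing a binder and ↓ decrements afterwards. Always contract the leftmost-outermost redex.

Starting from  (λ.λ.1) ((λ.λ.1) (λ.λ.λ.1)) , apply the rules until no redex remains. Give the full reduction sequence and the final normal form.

  start: (λ.λ.1) ((λ.λ.1) (λ.λ.λ.1))
  step 1: λ.(λ.λ.1) (λ.λ.λ.1)
  step 2: λ.λ.λ.λ.λ.1

Answer: normal form = λ.λ.λ.λ.λ.1  (in 2 steps)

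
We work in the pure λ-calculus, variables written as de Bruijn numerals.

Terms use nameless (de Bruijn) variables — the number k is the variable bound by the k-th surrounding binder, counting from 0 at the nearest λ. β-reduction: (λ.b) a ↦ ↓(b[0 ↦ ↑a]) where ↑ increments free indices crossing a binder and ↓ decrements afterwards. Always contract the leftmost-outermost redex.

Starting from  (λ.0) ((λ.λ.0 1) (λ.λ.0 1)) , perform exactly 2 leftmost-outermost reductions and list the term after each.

  start: (λ.0) ((λ.λ.0 1) (λ.λ.0 1))
  [1] (λ.λ.0 1) (λ.λ.0 1)
  [2] λ.0 (λ.λ.0 1)

Answer: after 2 steps: λ.0 (λ.λ.0 1)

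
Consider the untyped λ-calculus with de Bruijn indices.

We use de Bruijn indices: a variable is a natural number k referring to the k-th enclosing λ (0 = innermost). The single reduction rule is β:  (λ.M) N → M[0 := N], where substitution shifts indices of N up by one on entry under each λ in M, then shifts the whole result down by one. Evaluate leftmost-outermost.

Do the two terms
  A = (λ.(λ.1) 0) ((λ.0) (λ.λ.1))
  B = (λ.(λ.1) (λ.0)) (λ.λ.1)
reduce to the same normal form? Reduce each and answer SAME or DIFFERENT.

Answer: SAME — A ⇓ λ.λ.1, B ⇓ λ.λ.1

Derivation:
Term A:
  start: (λ.(λ.1) 0) ((λ.0) (λ.λ.1))
  step 1: (λ.(λ.0) (λ.λ.1)) ((λ.0) (λ.λ.1))
  step 2: (λ.0) (λ.λ.1)
  step 3: λ.λ.1

Term B:
  start: (λ.(λ.1) (λ.0)) (λ.λ.1)
  step 1: (λ.λ.λ.1) (λ.0)
  step 2: λ.λ.1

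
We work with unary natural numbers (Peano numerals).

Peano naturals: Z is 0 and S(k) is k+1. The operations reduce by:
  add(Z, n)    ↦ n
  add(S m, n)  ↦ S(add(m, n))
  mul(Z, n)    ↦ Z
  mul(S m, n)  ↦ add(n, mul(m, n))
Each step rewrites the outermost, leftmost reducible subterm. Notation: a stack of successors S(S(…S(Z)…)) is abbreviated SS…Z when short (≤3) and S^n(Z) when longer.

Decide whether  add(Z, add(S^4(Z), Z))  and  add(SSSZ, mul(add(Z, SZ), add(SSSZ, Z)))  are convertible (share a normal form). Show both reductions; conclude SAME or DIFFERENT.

Answer: DIFFERENT — A ⇓ S^4(Z), B ⇓ S^6(Z)

Working:
Term A:
  start: add(Z, add(S^4(Z), Z))
  step 1: add(S^4(Z), Z)
  step 2: S(add(SSSZ, Z))
  step 3: S(S(add(SSZ, Z)))
  step 4: S(S(S(add(SZ, Z))))
  step 5: S(S(S(S(add(Z, Z)))))
  step 6: S^4(Z)

Term B:
  start: add(SSSZ, mul(add(Z, SZ), add(SSSZ, Z)))
  step 1: S(add(SSZ, mul(add(Z, SZ), add(SSSZ, Z))))
  step 2: S(S(add(SZ, mul(add(Z, SZ), add(SSSZ, Z)))))
  step 3: S(S(S(add(Z, mul(add(Z, SZ), add(SSSZ, Z))))))
  step 4: S(S(S(mul(add(Z, SZ), add(SSSZ, Z)))))
  step 5: S(S(S(mul(SZ, add(SSSZ, Z)))))
  step 6: S(S(S(add(add(SSSZ, Z), mul(Z, add(SSSZ, Z))))))
  step 7: S(S(S(add(S(add(SSZ, Z)), mul(Z, add(SSSZ, Z))))))
  step 8: S(S(S(S(add(add(SSZ, Z), mul(Z, add(SSSZ, Z)))))))
  step 9: S(S(S(S(add(S(add(SZ, Z)), mul(Z, add(SSSZ, Z)))))))
  step 10: S(S(S(S(S(add(add(SZ, Z), mul(Z, add(SSSZ, Z))))))))
  step 11: S(S(S(S(S(add(S(add(Z, Z)), mul(Z, add(SSSZ, Z))))))))
  step 12: S(S(S(S(S(S(add(add(Z, Z), mul(Z, add(SSSZ, Z)))))))))
  step 13: S(S(S(S(S(S(add(Z, mul(Z, add(SSSZ, Z)))))))))
  step 14: S(S(S(S(S(S(mul(Z, add(SSSZ, Z))))))))
  step 15: S^6(Z)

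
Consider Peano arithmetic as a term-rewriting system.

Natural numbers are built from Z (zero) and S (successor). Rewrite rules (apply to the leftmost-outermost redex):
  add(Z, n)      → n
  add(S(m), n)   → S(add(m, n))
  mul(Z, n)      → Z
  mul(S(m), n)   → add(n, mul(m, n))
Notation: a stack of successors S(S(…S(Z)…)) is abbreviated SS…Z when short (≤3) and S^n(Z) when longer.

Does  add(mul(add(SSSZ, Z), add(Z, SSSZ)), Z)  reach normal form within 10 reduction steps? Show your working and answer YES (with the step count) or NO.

Answer: NO — after 10 steps the term is S(S(S(add(mul(add(SSZ, Z), add(Z, SSSZ)), Z)))), not yet normal

Derivation:
  start: add(mul(add(SSSZ, Z), add(Z, SSSZ)), Z)
  [1] add(mul(S(add(SSZ, Z)), add(Z, SSSZ)), Z)
  [2] add(add(add(Z, SSSZ), mul(add(SSZ, Z), add(Z, SSSZ))), Z)
  [3] add(add(SSSZ, mul(add(SSZ, Z), add(Z, SSSZ))), Z)
  [4] add(S(add(SSZ, mul(add(SSZ, Z), add(Z, SSSZ)))), Z)
  [5] S(add(add(SSZ, mul(add(SSZ, Z), add(Z, SSSZ))), Z))
  [6] S(add(S(add(SZ, mul(add(SSZ, Z), add(Z, SSSZ)))), Z))
  [7] S(S(add(add(SZ, mul(add(SSZ, Z), add(Z, SSSZ))), Z)))
  [8] S(S(add(S(add(Z, mul(add(SSZ, Z), add(Z, SSSZ)))), Z)))
  [9] S(S(S(add(add(Z, mul(add(SSZ, Z), add(Z, SSSZ))), Z))))
  [10] S(S(S(add(mul(add(SSZ, Z), add(Z, SSSZ)), Z))))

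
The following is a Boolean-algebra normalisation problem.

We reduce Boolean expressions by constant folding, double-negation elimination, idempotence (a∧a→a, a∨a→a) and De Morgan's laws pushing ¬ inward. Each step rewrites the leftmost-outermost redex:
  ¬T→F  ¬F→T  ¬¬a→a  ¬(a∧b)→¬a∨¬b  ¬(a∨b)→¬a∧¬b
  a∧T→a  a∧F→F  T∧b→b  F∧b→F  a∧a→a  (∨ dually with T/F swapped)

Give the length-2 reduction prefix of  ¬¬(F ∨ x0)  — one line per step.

  start: ¬¬(F ∨ x0)
  step 1: F ∨ x0
  step 2: x0

Answer: after 2 steps: x0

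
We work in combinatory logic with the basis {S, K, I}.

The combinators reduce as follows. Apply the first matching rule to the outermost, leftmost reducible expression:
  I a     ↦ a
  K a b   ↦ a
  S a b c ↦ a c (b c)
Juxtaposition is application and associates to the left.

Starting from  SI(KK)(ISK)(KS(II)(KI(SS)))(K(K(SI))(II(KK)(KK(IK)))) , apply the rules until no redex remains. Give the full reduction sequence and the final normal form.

  start: SI(KK)(ISK)(KS(II)(KI(SS)))(K(K(SI))(II(KK)(KK(IK))))
  [1] I(ISK)(KK(ISK))(KS(II)(KI(SS)))(K(K(SI))(II(KK)(KK(IK))))
  [2] ISK(KK(ISK))(KS(II)(KI(SS)))(K(K(SI))(II(KK)(KK(IK))))
  [3] SK(KK(ISK))(KS(II)(KI(SS)))(K(K(SI))(II(KK)(KK(IK))))
  [4] K(KS(II)(KI(SS)))(KK(ISK)(KS(II)(KI(SS))))(K(K(SI))(II(KK)(KK(IK))))
  [5] KS(II)(KI(SS))(K(K(SI))(II(KK)(KK(IK))))
  [6] S(KI(SS))(K(K(SI))(II(KK)(KK(IK))))
  [7] SI(K(K(SI))(II(KK)(KK(IK))))
  [8] SI(K(SI))

Answer: normal form = SI(K(SI))  (in 8 steps)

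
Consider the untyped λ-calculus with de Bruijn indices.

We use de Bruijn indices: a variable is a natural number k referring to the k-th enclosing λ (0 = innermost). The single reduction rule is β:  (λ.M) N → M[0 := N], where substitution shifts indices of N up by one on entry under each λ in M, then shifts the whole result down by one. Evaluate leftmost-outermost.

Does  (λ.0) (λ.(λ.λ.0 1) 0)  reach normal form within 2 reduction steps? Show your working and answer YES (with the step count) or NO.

Answer: YES — reaches normal form λ.λ.0 1 in 2 ≤ 2 steps

Derivation:
  start: (λ.0) (λ.(λ.λ.0 1) 0)
  step 1: λ.(λ.λ.0 1) 0
  step 2: λ.λ.0 1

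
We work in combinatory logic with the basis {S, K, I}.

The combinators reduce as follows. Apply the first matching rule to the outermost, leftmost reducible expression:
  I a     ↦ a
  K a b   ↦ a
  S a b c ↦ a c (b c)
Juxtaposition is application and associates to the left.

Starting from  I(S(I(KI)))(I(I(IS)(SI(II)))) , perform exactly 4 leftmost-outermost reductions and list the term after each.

  start: I(S(I(KI)))(I(I(IS)(SI(II))))
  step 1: S(I(KI))(I(I(IS)(SI(II))))
  step 2: S(KI)(I(I(IS)(SI(II))))
  step 3: S(KI)(I(IS)(SI(II)))
  step 4: S(KI)(IS(SI(II)))

Answer: after 4 steps: S(KI)(IS(SI(II)))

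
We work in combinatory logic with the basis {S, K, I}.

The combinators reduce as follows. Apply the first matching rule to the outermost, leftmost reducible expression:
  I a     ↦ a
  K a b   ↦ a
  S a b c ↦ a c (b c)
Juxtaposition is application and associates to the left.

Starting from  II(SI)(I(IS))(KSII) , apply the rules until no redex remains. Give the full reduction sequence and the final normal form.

Answer: normal form = SI(S(SI))  (in 8 steps)

Reduction:
  start: II(SI)(I(IS))(KSII)
  [1] I(SI)(I(IS))(KSII)
  [2] SI(I(IS))(KSII)
  [3] I(KSII)(I(IS)(KSII))
  [4] KSII(I(IS)(KSII))
  [5] SI(I(IS)(KSII))
  [6] SI(IS(KSII))
  [7] SI(S(KSII))
  [8] SI(S(SI))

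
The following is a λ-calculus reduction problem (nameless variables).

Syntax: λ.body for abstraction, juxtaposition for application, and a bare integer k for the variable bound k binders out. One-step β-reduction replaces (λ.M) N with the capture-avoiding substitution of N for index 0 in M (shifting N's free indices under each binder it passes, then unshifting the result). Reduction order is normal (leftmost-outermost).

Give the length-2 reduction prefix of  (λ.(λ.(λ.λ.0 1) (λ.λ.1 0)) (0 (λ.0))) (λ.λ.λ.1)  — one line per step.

  start: (λ.(λ.(λ.λ.0 1) (λ.λ.1 0)) (0 (λ.0))) (λ.λ.λ.1)
  step 1: (λ.(λ.λ.0 1) (λ.λ.1 0)) ((λ.λ.λ.1) (λ.0))
  step 2: (λ.λ.0 1) (λ.λ.1 0)

Answer: after 2 steps: (λ.λ.0 1) (λ.λ.1 0)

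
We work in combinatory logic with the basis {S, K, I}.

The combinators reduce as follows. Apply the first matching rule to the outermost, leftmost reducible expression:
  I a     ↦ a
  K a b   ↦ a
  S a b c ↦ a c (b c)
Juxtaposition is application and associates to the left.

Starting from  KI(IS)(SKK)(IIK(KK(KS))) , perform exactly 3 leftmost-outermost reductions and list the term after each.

Answer: after 3 steps: K(IIK(KK(KS)))(K(IIK(KK(KS))))

Reduction:
  start: KI(IS)(SKK)(IIK(KK(KS)))
  step 1: I(SKK)(IIK(KK(KS)))
  step 2: SKK(IIK(KK(KS)))
  step 3: K(IIK(KK(KS)))(K(IIK(KK(KS))))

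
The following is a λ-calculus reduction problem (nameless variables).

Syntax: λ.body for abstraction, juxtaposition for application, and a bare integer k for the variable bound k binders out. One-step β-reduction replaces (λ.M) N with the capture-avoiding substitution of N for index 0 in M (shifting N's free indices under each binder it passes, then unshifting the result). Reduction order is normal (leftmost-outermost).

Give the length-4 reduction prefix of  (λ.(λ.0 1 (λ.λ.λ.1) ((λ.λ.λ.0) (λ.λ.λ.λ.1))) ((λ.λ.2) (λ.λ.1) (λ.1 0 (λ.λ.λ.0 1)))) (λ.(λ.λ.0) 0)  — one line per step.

Answer: after 4 steps: (λ.(λ.λ.0) 0) (λ.(λ.λ.0) 0) (λ.λ.λ.1) ((λ.λ.λ.0) (λ.λ.λ.λ.1))

Working:
  start: (λ.(λ.0 1 (λ.λ.λ.1) ((λ.λ.λ.0) (λ.λ.λ.λ.1))) ((λ.λ.2) (λ.λ.1) (λ.1 0 (λ.λ.λ.0 1)))) (λ.(λ.λ.0) 0)
  [1] (λ.0 (λ.(λ.λ.0) 0) (λ.λ.λ.1) ((λ.λ.λ.0) (λ.λ.λ.λ.1))) ((λ.λ.λ.(λ.λ.0) 0) (λ.λ.1) (λ.(λ.(λ.λ.0) 0) 0 (λ.λ.λ.0 1)))
  [2] (λ.λ.λ.(λ.λ.0) 0) (λ.λ.1) (λ.(λ.(λ.λ.0) 0) 0 (λ.λ.λ.0 1)) (λ.(λ.λ.0) 0) (λ.λ.λ.1) ((λ.λ.λ.0) (λ.λ.λ.λ.1))
  [3] (λ.λ.(λ.λ.0) 0) (λ.(λ.(λ.λ.0) 0) 0 (λ.λ.λ.0 1)) (λ.(λ.λ.0) 0) (λ.λ.λ.1) ((λ.λ.λ.0) (λ.λ.λ.λ.1))
  [4] (λ.(λ.λ.0) 0) (λ.(λ.λ.0) 0) (λ.λ.λ.1) ((λ.λ.λ.0) (λ.λ.λ.λ.1))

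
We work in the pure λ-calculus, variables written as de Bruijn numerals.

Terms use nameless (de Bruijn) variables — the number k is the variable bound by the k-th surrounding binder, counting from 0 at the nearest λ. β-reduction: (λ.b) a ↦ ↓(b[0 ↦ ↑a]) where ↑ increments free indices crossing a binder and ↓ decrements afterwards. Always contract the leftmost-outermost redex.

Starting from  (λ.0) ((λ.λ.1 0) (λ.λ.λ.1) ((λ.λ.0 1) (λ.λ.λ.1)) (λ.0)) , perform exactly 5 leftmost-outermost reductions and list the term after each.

  start: (λ.0) ((λ.λ.1 0) (λ.λ.λ.1) ((λ.λ.0 1) (λ.λ.λ.1)) (λ.0))
  →1  (λ.λ.1 0) (λ.λ.λ.1) ((λ.λ.0 1) (λ.λ.λ.1)) (λ.0)
  →2  (λ.(λ.λ.λ.1) 0) ((λ.λ.0 1) (λ.λ.λ.1)) (λ.0)
  →3  (λ.λ.λ.1) ((λ.λ.0 1) (λ.λ.λ.1)) (λ.0)
  →4  (λ.λ.1) (λ.0)
  →5  λ.λ.0

Answer: after 5 steps: λ.λ.0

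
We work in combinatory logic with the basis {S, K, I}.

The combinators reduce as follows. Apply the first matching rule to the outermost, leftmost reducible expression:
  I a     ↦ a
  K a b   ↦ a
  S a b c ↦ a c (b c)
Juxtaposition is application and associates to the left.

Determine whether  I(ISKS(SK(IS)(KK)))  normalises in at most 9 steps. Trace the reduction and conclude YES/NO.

  start: I(ISKS(SK(IS)(KK)))
  step 1: ISKS(SK(IS)(KK))
  step 2: SKS(SK(IS)(KK))
  step 3: K(SK(IS)(KK))(S(SK(IS)(KK)))
  step 4: SK(IS)(KK)
  step 5: K(KK)(IS(KK))
  step 6: KK

Answer: YES — reaches normal form KK in 6 ≤ 9 steps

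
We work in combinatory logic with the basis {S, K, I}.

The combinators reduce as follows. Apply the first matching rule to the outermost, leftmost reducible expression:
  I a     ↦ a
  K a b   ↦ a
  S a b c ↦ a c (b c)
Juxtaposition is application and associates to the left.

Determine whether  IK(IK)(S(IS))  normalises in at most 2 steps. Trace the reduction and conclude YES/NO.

  start: IK(IK)(S(IS))
  [1] K(IK)(S(IS))
  [2] IK

Answer: NO — after 2 steps the term is IK, not yet normal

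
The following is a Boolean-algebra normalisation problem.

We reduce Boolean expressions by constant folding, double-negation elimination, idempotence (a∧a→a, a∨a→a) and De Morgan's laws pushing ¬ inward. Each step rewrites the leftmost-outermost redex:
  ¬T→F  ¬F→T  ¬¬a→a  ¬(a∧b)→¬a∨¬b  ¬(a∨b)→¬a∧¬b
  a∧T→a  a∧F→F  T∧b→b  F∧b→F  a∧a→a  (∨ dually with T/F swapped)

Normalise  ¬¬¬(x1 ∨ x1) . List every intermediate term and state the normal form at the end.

  start: ¬¬¬(x1 ∨ x1)
  [1] ¬(x1 ∨ x1)
  [2] ¬x1 ∧ ¬x1
  [3] ¬x1

Answer: normal form = ¬x1  (in 3 steps)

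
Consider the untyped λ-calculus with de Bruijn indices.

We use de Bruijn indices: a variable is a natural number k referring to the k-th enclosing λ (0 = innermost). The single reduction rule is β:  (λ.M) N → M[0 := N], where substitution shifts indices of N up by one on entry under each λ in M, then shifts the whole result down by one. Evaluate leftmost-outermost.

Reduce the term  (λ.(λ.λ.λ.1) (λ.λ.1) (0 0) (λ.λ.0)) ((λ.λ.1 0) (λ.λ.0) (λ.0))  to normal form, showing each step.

Answer: normal form = λ.0  (in 11 steps)

Reduction:
  start: (λ.(λ.λ.λ.1) (λ.λ.1) (0 0) (λ.λ.0)) ((λ.λ.1 0) (λ.λ.0) (λ.0))
  [1] (λ.λ.λ.1) (λ.λ.1) ((λ.λ.1 0) (λ.λ.0) (λ.0) ((λ.λ.1 0) (λ.λ.0) (λ.0))) (λ.λ.0)
  [2] (λ.λ.1) ((λ.λ.1 0) (λ.λ.0) (λ.0) ((λ.λ.1 0) (λ.λ.0) (λ.0))) (λ.λ.0)
  [3] (λ.(λ.λ.1 0) (λ.λ.0) (λ.0) ((λ.λ.1 0) (λ.λ.0) (λ.0))) (λ.λ.0)
  [4] (λ.λ.1 0) (λ.λ.0) (λ.0) ((λ.λ.1 0) (λ.λ.0) (λ.0))
  [5] (λ.(λ.λ.0) 0) (λ.0) ((λ.λ.1 0) (λ.λ.0) (λ.0))
  [6] (λ.λ.0) (λ.0) ((λ.λ.1 0) (λ.λ.0) (λ.0))
  [7] (λ.0) ((λ.λ.1 0) (λ.λ.0) (λ.0))
  [8] (λ.λ.1 0) (λ.λ.0) (λ.0)
  [9] (λ.(λ.λ.0) 0) (λ.0)
  [10] (λ.λ.0) (λ.0)
  [11] λ.0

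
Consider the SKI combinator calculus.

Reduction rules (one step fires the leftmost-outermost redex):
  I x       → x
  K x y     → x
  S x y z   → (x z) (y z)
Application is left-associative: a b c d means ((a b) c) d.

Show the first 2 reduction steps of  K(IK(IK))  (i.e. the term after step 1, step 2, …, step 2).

Answer: after 2 steps: K(KK)

Working:
  start: K(IK(IK))
  step 1: K(K(IK))
  step 2: K(KK)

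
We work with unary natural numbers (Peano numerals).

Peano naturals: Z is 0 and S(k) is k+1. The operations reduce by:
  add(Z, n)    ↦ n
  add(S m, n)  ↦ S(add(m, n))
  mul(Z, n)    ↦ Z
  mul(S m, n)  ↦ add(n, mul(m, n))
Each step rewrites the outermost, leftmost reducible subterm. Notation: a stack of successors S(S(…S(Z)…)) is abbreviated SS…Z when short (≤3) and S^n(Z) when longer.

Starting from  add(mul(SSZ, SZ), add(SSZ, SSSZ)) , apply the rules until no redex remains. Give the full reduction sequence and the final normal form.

Answer: normal form = S^7(Z)  (in 13 steps)

Reduction:
  start: add(mul(SSZ, SZ), add(SSZ, SSSZ))
  →1  add(add(SZ, mul(SZ, SZ)), add(SSZ, SSSZ))
  →2  add(S(add(Z, mul(SZ, SZ))), add(SSZ, SSSZ))
  →3  S(add(add(Z, mul(SZ, SZ)), add(SSZ, SSSZ)))
  →4  S(add(mul(SZ, SZ), add(SSZ, SSSZ)))
  →5  S(add(add(SZ, mul(Z, SZ)), add(SSZ, SSSZ)))
  →6  S(add(S(add(Z, mul(Z, SZ))), add(SSZ, SSSZ)))
  →7  S(S(add(add(Z, mul(Z, SZ)), add(SSZ, SSSZ))))
  →8  S(S(add(mul(Z, SZ), add(SSZ, SSSZ))))
  →9  S(S(add(Z, add(SSZ, SSSZ))))
  →10  S(S(add(SSZ, SSSZ)))
  →11  S(S(S(add(SZ, SSSZ))))
  →12  S(S(S(S(add(Z, SSSZ)))))
  →13  S^7(Z)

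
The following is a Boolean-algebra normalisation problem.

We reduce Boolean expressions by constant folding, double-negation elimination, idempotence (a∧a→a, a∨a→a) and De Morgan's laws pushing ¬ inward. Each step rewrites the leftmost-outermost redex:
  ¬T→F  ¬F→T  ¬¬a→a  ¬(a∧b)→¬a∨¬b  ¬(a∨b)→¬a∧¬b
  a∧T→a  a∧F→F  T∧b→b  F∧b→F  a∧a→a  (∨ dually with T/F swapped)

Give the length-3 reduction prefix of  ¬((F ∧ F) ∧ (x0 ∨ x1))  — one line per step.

Answer: after 3 steps: ¬F ∨ ¬(x0 ∨ x1)

Working:
  start: ¬((F ∧ F) ∧ (x0 ∨ x1))
  [1] ¬(F ∧ F) ∨ ¬(x0 ∨ x1)
  [2] (¬F ∨ ¬F) ∨ ¬(x0 ∨ x1)
  [3] ¬F ∨ ¬(x0 ∨ x1)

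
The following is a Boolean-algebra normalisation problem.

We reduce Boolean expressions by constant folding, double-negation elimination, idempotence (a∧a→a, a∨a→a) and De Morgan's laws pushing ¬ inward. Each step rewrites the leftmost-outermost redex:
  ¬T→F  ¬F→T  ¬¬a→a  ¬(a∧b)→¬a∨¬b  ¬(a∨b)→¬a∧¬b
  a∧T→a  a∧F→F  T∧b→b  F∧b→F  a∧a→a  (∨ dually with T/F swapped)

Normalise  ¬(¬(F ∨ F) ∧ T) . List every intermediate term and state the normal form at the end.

  start: ¬(¬(F ∨ F) ∧ T)
  →1  ¬¬(F ∨ F) ∨ ¬T
  →2  (F ∨ F) ∨ ¬T
  →3  F ∨ ¬T
  →4  ¬T
  →5  F

Answer: normal form = F  (in 5 steps)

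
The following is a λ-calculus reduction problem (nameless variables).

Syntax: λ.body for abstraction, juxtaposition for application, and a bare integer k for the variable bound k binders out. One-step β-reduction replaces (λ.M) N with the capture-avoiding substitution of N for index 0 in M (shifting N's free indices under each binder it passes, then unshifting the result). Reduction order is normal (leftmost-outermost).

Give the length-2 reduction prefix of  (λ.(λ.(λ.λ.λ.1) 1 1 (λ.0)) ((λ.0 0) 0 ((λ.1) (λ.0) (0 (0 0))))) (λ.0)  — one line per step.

  start: (λ.(λ.(λ.λ.λ.1) 1 1 (λ.0)) ((λ.0 0) 0 ((λ.1) (λ.0) (0 (0 0))))) (λ.0)
  [1] (λ.(λ.λ.λ.1) (λ.0) (λ.0) (λ.0)) ((λ.0 0) (λ.0) ((λ.λ.0) (λ.0) ((λ.0) ((λ.0) (λ.0)))))
  [2] (λ.λ.λ.1) (λ.0) (λ.0) (λ.0)

Answer: after 2 steps: (λ.λ.λ.1) (λ.0) (λ.0) (λ.0)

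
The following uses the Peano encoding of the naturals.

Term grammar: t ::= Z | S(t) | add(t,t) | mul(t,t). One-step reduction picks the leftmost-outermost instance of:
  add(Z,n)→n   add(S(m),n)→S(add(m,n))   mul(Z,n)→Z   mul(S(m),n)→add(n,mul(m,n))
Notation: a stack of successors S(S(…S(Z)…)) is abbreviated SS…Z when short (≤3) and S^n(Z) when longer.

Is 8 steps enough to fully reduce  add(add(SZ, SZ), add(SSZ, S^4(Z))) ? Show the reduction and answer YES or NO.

Answer: YES — reaches normal form S^8(Z) in 8 ≤ 8 steps

Working:
  start: add(add(SZ, SZ), add(SSZ, S^4(Z)))
  step 1: add(S(add(Z, SZ)), add(SSZ, S^4(Z)))
  step 2: S(add(add(Z, SZ), add(SSZ, S^4(Z))))
  step 3: S(add(SZ, add(SSZ, S^4(Z))))
  step 4: S(S(add(Z, add(SSZ, S^4(Z)))))
  step 5: S(S(add(SSZ, S^4(Z))))
  step 6: S(S(S(add(SZ, S^4(Z)))))
  step 7: S(S(S(S(add(Z, S^4(Z))))))
  step 8: S^8(Z)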